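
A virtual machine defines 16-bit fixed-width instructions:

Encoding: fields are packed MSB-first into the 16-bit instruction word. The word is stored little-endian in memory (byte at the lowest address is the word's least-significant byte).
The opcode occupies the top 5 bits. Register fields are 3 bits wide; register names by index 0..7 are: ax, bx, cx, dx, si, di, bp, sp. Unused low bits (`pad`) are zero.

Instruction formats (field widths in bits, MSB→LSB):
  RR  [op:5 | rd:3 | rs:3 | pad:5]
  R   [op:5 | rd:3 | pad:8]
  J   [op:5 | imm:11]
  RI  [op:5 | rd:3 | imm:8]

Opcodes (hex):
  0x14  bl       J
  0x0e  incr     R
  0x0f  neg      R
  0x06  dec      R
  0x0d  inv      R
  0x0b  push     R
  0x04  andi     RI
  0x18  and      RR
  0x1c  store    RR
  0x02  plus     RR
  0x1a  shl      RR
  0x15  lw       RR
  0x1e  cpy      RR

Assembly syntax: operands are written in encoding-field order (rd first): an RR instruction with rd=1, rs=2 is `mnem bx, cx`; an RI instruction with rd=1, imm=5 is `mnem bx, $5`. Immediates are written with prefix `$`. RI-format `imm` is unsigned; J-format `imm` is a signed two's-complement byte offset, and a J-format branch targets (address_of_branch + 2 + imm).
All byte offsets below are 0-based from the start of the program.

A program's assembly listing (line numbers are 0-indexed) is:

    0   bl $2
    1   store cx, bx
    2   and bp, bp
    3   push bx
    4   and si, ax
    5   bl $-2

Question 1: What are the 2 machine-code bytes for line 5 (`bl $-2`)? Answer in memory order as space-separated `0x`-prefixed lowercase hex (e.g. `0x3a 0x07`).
0xfe 0xa7

line 5 (bl): pack op=0x14:5|imm=-2:11 = 0xa7fe; little→ fe a7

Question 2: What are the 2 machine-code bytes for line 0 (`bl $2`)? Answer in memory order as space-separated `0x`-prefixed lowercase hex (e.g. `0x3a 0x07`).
0x02 0xa0

line 0 (bl): pack op=0x14:5|imm=2:11 = 0xa002; little→ 02 a0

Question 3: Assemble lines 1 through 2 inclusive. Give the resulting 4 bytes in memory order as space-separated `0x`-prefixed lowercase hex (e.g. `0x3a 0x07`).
0x20 0xe2 0xc0 0xc6

L1: store op=0x1c:5|rd=2:3|rs=1:3|pad=0:5 ⇒ 0xe220 ⇒ little 20 e2
L2: and op=0x18:5|rd=6:3|rs=6:3|pad=0:5 ⇒ 0xc6c0 ⇒ little c0 c6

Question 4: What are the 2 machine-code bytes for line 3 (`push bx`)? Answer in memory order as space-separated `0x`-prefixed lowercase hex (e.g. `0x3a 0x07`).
3. push fields op=0xb:5|rd=1:3|pad=0:8 → word 5900h → 00 59

0x00 0x59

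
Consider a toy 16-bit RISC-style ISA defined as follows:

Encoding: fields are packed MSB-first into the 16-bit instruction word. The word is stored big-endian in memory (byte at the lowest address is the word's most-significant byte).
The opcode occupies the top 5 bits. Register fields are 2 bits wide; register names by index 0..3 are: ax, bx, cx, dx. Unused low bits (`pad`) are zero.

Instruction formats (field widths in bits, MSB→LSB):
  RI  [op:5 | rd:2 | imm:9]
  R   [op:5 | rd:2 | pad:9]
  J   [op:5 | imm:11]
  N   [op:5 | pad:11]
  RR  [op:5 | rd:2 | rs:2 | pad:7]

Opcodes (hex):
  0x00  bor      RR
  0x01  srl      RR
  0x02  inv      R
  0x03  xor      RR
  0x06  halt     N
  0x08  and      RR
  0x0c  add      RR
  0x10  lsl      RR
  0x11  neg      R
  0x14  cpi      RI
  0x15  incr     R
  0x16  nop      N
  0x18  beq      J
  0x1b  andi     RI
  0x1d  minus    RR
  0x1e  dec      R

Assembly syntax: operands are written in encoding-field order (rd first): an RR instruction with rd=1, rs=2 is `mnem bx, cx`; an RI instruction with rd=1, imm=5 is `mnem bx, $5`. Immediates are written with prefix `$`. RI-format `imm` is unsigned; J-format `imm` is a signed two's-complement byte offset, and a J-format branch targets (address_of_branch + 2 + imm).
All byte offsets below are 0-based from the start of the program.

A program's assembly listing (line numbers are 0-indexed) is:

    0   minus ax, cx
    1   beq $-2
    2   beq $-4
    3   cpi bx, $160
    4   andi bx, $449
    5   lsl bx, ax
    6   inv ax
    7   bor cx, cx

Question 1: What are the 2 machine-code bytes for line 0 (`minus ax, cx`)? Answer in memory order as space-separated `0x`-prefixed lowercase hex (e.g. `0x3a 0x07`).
L0: minus op=0x1d:5|rd=0:2|rs=2:2|pad=0:7 ⇒ 0xe900 ⇒ big e9 00

0xe9 0x00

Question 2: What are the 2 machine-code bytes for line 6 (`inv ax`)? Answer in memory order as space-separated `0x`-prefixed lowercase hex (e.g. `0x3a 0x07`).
line 6 (inv): pack op=0x2:5|rd=0:2|pad=0:9 = 0x1000; big→ 10 00

0x10 0x00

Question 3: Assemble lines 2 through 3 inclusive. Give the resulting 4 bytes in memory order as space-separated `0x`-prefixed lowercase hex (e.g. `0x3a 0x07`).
0xc7 0xfc 0xa2 0xa0

2. beq fields op=0x18:5|imm=-4:11 → word c7fch → c7 fc
3. cpi fields op=0x14:5|rd=1:2|imm=160:9 → word a2a0h → a2 a0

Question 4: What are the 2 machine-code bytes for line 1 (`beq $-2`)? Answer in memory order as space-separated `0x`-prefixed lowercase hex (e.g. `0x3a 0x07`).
L1: beq op=0x18:5|imm=-2:11 ⇒ 0xc7fe ⇒ big c7 fe

0xc7 0xfe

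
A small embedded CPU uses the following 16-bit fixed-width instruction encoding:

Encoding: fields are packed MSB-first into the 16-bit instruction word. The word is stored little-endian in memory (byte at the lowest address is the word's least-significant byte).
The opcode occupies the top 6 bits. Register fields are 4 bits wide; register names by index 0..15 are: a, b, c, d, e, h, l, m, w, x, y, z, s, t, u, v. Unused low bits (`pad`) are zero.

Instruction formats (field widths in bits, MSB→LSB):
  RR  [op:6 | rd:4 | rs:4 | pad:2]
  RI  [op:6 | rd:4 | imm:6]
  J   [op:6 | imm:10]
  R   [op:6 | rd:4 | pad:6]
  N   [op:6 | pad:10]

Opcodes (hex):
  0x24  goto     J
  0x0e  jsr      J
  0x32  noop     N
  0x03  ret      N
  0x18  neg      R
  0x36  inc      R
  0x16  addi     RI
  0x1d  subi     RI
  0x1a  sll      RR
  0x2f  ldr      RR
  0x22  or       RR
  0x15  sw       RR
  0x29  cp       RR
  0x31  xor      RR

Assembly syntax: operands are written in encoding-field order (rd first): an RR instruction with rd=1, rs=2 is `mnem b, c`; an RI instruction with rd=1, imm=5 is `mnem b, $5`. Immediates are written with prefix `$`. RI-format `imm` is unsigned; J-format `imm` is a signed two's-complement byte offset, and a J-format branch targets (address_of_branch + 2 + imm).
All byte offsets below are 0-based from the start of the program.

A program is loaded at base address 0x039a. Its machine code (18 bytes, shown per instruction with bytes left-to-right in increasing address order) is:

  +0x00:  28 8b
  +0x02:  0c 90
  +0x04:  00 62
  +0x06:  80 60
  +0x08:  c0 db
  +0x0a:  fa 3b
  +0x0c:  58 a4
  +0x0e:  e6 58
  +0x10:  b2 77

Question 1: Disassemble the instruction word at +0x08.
inc v

off 0x08: read c0 db as little → 0xdbc0
  top 6b → 0x36 → inc [R]
  rd@[9:6]=0xf ⇒ v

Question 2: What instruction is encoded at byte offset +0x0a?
jsr $-6

[0a] fa 3b → 0x3bfa
  opcode bits[15:10]=0xe: jsr/J
  [9:0] imm=1018 (s10→-6) = $-6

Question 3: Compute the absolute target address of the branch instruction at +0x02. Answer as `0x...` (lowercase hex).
off 0x02: read 0c 90 as little → 0x900c
  opcode bits[15:10]=0x24: goto/J
  [9:0] imm=12 = $12
  target = base 0x039a + off 0x02 + 2 + imm 12 = 0x03aa

0x03aa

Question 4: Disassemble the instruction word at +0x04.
off 0x04: read 00 62 as little → 0x6200
  opcode bits[15:10]=0x18: neg/R
  rd: (w>>6)&0xf=0x8 → w

neg w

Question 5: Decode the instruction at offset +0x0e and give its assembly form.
addi d, $38

@+0e  little-endian(e6 58) = 0x58e6
  top 6b → 0x16 → addi [RI]
  rd: (w>>6)&0xf=0x3 → d
  imm: (w>>0)&0x3f=0x26 → $38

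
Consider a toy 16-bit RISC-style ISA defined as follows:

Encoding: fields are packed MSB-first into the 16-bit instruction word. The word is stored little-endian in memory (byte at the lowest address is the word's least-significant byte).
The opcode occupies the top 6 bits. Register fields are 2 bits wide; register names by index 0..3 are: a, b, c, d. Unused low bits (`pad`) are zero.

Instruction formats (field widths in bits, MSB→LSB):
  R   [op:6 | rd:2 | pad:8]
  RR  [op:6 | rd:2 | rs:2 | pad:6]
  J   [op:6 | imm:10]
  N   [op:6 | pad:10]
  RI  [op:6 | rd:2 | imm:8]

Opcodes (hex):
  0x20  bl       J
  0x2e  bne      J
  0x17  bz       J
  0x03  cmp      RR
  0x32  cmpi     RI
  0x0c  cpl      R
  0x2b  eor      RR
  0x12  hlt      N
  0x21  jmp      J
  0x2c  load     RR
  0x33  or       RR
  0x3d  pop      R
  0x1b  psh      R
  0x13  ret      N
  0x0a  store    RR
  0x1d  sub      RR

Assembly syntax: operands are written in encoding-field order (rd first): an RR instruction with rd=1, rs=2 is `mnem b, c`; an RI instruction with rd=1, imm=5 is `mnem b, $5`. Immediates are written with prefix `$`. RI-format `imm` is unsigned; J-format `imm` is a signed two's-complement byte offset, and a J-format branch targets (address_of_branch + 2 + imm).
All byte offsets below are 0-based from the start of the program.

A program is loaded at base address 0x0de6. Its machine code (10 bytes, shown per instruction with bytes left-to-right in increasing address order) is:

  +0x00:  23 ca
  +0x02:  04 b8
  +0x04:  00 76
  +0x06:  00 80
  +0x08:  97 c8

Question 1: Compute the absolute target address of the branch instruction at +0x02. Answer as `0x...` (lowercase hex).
[02] 04 b8 → 0xb804
  top 6b → 0x2e → bne [J]
  [9:0] imm=4 = $4
  target = base 0x0de6 + off 0x02 + 2 + imm 4 = 0x0dee

0x0dee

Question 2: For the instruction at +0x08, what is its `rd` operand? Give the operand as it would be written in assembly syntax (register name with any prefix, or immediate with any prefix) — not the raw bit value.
a

+0x08: 97 c8 ⇒ word 0xc897 (little)
  op=0xc897>>10=0x32 ⇒ cmpi (RI)
  rd: (w>>8)&0x3=0x0 → a
  imm: (w>>0)&0xff=0x97 → $151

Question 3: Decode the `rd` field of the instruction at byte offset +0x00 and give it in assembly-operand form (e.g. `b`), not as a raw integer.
+0x00: 23 ca ⇒ word 0xca23 (little)
  opcode bits[15:10]=0x32: cmpi/RI
  rd@[9:8]=0x2 ⇒ c
  imm@[7:0]=0x23 ⇒ $35

c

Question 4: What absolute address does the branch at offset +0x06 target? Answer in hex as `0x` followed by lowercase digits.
0x0dee

@+06  little-endian(00 80) = 0x8000
  opcode bits[15:10]=0x20: bl/J
  [9:0] imm=0 = $0
  target = base 0x0de6 + off 0x06 + 2 + imm 0 = 0x0dee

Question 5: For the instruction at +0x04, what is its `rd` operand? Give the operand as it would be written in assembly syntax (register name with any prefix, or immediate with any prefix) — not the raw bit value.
c

[04] 00 76 → 0x7600
  op=0x7600>>10=0x1d ⇒ sub (RR)
  [9:8] rd=2 = c
  [7:6] rs=0 = a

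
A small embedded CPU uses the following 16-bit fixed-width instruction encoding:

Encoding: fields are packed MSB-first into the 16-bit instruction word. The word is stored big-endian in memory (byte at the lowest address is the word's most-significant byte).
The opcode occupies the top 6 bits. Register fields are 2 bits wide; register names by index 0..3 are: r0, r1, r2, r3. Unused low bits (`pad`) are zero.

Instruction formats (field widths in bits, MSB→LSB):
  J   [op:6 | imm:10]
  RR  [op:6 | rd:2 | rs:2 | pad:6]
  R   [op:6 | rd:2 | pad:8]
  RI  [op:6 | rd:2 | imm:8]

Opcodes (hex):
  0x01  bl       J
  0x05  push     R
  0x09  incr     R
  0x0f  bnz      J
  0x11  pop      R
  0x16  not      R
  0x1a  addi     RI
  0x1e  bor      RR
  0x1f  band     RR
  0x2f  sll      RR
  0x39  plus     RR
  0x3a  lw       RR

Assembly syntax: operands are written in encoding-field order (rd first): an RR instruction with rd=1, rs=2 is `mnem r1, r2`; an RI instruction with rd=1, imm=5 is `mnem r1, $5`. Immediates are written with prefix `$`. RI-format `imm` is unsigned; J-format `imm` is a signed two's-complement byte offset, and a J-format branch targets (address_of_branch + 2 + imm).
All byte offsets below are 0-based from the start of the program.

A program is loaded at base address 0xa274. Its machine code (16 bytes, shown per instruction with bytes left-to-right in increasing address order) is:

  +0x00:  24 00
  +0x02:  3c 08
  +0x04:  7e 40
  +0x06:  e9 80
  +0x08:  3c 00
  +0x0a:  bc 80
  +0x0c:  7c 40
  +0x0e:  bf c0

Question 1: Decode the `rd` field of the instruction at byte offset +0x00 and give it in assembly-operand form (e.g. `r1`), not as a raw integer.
r0

off 0x00: read 24 00 as big → 0x2400
  top 6b → 0x9 → incr [R]
  rd@[9:8]=0x0 ⇒ r0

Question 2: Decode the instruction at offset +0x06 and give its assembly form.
off 0x06: read e9 80 as big → 0xe980
  op=0xe980>>10=0x3a ⇒ lw (RR)
  [9:8] rd=1 = r1
  [7:6] rs=2 = r2

lw r1, r2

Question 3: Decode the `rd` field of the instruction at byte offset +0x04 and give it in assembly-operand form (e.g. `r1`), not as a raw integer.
[04] 7e 40 → 0x7e40
  opcode bits[15:10]=0x1f: band/RR
  rd@[9:8]=0x2 ⇒ r2
  rs@[7:6]=0x1 ⇒ r1

r2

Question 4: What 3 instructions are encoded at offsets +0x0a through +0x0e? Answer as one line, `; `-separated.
+0x0a: bc 80 ⇒ word 0xbc80 (big)
  op=0xbc80>>10=0x2f ⇒ sll (RR)
  rd@[9:8]=0x0 ⇒ r0
  rs@[7:6]=0x2 ⇒ r2
+0x0c: 7c 40 ⇒ word 0x7c40 (big)
  op=0x7c40>>10=0x1f ⇒ band (RR)
  rd@[9:8]=0x0 ⇒ r0
  rs@[7:6]=0x1 ⇒ r1
+0x0e: bf c0 ⇒ word 0xbfc0 (big)
  op=0xbfc0>>10=0x2f ⇒ sll (RR)
  rd@[9:8]=0x3 ⇒ r3
  rs@[7:6]=0x3 ⇒ r3

sll r0, r2; band r0, r1; sll r3, r3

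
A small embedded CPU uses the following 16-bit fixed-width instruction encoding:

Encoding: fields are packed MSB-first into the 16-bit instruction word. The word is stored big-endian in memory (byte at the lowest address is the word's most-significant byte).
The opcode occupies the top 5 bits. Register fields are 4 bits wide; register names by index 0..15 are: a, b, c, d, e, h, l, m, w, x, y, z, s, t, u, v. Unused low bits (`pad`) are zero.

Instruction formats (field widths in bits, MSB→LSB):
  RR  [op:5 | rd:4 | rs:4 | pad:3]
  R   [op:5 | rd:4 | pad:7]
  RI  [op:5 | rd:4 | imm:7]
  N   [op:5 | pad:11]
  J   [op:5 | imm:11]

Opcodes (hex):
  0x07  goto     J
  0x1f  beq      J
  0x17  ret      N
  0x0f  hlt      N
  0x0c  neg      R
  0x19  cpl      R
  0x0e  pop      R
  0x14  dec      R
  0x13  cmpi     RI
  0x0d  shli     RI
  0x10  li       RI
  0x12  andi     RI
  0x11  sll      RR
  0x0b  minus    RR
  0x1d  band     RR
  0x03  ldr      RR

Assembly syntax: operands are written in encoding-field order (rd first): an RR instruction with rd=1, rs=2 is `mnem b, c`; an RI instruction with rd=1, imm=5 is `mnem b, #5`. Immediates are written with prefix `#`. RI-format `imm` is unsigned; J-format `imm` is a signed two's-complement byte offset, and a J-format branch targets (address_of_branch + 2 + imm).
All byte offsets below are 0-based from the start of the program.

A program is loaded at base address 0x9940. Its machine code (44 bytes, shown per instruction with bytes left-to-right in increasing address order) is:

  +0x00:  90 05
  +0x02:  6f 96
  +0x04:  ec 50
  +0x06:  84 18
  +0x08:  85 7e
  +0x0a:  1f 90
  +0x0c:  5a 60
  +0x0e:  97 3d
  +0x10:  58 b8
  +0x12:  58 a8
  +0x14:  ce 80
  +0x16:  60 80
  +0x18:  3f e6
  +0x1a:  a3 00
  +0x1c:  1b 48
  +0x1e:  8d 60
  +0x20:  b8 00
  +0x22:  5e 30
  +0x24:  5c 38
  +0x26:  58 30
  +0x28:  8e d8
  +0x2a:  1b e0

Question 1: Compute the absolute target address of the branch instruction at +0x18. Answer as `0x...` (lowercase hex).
0x9940

+0x18: 3f e6 ⇒ word 0x3fe6 (big)
  opcode bits[15:11]=0x7: goto/J
  [10:0] imm=2022 (s11→-26) = #-26
  target = base 0x9940 + off 0x18 + 2 + imm -26 = 0x9940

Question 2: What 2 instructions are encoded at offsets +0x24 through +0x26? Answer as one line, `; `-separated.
minus w, m; minus a, l

off 0x24: read 5c 38 as big → 0x5c38
  op=0x5c38>>11=0xb ⇒ minus (RR)
  [10:7] rd=8 = w
  [6:3] rs=7 = m
off 0x26: read 58 30 as big → 0x5830
  op=0x5830>>11=0xb ⇒ minus (RR)
  [10:7] rd=0 = a
  [6:3] rs=6 = l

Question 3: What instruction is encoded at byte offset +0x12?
minus b, h

@+12  big-endian(58 a8) = 0x58a8
  op=0x58a8>>11=0xb ⇒ minus (RR)
  [10:7] rd=1 = b
  [6:3] rs=5 = h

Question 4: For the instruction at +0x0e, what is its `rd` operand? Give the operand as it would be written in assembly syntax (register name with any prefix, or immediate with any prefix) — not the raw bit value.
off 0x0e: read 97 3d as big → 0x973d
  top 5b → 0x12 → andi [RI]
  rd@[10:7]=0xe ⇒ u
  imm@[6:0]=0x3d ⇒ #61

u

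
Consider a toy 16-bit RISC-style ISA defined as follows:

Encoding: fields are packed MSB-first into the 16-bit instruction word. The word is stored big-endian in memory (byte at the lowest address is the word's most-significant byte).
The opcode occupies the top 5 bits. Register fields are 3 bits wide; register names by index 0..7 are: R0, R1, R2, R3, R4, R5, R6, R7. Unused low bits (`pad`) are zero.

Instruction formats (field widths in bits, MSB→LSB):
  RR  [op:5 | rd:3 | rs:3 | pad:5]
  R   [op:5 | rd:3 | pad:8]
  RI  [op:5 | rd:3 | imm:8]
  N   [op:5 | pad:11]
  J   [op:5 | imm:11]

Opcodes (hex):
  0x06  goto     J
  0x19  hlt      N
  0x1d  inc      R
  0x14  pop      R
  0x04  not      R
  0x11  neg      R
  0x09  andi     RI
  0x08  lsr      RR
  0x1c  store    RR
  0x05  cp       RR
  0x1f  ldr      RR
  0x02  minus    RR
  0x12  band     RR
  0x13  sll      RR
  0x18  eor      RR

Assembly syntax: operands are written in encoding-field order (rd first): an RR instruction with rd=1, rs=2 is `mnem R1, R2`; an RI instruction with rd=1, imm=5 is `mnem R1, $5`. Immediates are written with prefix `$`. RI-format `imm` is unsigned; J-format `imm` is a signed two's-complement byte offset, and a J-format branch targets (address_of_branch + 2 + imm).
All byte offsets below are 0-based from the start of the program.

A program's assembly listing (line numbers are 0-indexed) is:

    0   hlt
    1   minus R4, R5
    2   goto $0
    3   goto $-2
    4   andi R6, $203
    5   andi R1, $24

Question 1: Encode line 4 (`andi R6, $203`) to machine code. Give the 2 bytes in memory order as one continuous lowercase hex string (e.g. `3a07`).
4ecb

L4: andi op=0x9:5|rd=6:3|imm=203:8 ⇒ 0x4ecb ⇒ big 4e cb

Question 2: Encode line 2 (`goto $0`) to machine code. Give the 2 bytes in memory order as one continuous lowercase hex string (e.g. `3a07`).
line 2 (goto): pack op=0x6:5|imm=0:11 = 0x3000; big→ 30 00

3000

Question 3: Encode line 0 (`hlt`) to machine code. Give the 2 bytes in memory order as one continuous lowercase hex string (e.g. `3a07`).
c800

0. hlt fields op=0x19:5|pad=0:11 → word c800h → c8 00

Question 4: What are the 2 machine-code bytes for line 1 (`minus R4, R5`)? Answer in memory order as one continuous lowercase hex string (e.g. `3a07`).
L1: minus op=0x2:5|rd=4:3|rs=5:3|pad=0:5 ⇒ 0x14a0 ⇒ big 14 a0

14a0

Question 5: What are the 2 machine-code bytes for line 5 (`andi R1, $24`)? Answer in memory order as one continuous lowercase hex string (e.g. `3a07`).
4918

line 5 (andi): pack op=0x9:5|rd=1:3|imm=24:8 = 0x4918; big→ 49 18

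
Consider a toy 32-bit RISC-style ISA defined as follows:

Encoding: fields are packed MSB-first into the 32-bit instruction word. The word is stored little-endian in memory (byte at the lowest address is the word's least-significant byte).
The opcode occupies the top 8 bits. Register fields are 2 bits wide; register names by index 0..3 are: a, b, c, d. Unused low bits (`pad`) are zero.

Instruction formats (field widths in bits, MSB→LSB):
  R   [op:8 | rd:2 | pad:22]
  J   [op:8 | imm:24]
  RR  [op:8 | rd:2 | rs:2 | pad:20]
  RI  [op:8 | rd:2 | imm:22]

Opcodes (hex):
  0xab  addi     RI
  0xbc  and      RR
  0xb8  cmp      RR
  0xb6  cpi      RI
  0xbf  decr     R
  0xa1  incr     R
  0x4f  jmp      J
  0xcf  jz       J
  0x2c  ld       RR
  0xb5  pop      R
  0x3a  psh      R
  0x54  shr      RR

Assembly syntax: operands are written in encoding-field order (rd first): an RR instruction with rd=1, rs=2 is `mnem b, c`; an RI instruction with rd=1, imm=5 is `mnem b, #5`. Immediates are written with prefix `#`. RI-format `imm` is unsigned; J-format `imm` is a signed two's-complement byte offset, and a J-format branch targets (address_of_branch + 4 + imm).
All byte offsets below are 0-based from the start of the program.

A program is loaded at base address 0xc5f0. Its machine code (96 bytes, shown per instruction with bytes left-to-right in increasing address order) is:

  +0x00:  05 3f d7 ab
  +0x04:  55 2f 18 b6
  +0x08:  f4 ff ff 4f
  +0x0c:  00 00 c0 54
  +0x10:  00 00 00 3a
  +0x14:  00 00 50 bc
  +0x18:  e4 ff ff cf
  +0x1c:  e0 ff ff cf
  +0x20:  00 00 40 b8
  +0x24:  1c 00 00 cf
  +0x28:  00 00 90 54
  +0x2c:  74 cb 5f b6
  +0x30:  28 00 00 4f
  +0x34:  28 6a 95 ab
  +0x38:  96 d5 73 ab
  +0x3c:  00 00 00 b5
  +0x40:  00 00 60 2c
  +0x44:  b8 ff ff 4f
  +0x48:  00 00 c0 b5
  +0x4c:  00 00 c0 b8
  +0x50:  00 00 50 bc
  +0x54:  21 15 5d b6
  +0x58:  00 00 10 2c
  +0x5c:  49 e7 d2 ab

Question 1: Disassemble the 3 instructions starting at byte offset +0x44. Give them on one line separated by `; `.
@+44  little-endian(b8 ff ff 4f) = 0x4fffffb8
  top 8b → 0x4f → jmp [J]
  [23:0] imm=16777144 (s24→-72) = #-72
@+48  little-endian(00 00 c0 b5) = 0xb5c00000
  top 8b → 0xb5 → pop [R]
  [23:22] rd=3 = d
@+4c  little-endian(00 00 c0 b8) = 0xb8c00000
  top 8b → 0xb8 → cmp [RR]
  [23:22] rd=3 = d
  [21:20] rs=0 = a

jmp #-72; pop d; cmp d, a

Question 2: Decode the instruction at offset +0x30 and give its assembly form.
jmp #40

+0x30: 28 00 00 4f ⇒ word 0x4f000028 (little)
  opcode bits[31:24]=0x4f: jmp/J
  [23:0] imm=40 = #40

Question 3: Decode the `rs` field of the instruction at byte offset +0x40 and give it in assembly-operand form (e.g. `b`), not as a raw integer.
[40] 00 00 60 2c → 0x2c600000
  op=0x2c600000>>24=0x2c ⇒ ld (RR)
  rd: (w>>22)&0x3=0x1 → b
  rs: (w>>20)&0x3=0x2 → c

c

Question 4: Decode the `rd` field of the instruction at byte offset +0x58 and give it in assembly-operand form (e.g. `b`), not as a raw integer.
a

off 0x58: read 00 00 10 2c as little → 0x2c100000
  opcode bits[31:24]=0x2c: ld/RR
  [23:22] rd=0 = a
  [21:20] rs=1 = b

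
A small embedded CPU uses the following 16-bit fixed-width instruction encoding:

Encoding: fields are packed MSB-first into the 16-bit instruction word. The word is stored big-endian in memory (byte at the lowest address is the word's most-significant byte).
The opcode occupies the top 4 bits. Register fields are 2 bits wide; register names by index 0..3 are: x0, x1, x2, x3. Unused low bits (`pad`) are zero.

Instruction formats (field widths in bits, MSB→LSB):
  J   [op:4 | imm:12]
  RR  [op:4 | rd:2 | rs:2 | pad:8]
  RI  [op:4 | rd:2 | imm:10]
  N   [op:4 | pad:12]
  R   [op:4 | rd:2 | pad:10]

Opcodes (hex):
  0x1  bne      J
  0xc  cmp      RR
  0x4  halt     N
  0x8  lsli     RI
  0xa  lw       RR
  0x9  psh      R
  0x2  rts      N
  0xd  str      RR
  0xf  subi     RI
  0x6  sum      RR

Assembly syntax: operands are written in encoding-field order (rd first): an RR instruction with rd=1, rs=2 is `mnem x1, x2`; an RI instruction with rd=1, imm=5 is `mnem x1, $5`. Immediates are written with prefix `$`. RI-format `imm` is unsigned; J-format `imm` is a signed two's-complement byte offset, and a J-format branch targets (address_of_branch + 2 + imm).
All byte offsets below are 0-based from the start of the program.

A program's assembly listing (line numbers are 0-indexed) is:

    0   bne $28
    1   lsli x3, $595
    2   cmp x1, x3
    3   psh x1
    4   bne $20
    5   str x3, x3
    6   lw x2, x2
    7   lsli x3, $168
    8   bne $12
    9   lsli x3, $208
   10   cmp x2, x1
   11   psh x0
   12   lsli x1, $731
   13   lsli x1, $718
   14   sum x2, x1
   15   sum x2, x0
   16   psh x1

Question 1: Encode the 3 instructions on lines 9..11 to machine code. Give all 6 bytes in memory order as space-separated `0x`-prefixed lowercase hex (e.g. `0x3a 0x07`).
0x8c 0xd0 0xc9 0x00 0x90 0x00

line 9 (lsli): pack op=0x8:4|rd=3:2|imm=208:10 = 0x8cd0; big→ 8c d0
line 10 (cmp): pack op=0xc:4|rd=2:2|rs=1:2|pad=0:8 = 0xc900; big→ c9 00
line 11 (psh): pack op=0x9:4|rd=0:2|pad=0:10 = 0x9000; big→ 90 00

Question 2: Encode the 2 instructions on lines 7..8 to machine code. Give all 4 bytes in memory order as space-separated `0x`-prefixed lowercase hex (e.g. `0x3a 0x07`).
line 7 (lsli): pack op=0x8:4|rd=3:2|imm=168:10 = 0x8ca8; big→ 8c a8
line 8 (bne): pack op=0x1:4|imm=12:12 = 0x100c; big→ 10 0c

0x8c 0xa8 0x10 0x0c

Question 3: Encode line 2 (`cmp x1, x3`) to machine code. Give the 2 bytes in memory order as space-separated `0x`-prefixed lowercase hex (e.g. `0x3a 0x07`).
2. cmp fields op=0xc:4|rd=1:2|rs=3:2|pad=0:8 → word c700h → c7 00

0xc7 0x00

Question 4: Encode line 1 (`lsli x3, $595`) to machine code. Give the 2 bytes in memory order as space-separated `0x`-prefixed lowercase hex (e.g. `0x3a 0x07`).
line 1 (lsli): pack op=0x8:4|rd=3:2|imm=595:10 = 0x8e53; big→ 8e 53

0x8e 0x53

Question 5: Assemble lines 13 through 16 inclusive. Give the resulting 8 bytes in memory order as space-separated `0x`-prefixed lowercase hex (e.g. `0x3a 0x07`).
0x86 0xce 0x69 0x00 0x68 0x00 0x94 0x00

line 13 (lsli): pack op=0x8:4|rd=1:2|imm=718:10 = 0x86ce; big→ 86 ce
line 14 (sum): pack op=0x6:4|rd=2:2|rs=1:2|pad=0:8 = 0x6900; big→ 69 00
line 15 (sum): pack op=0x6:4|rd=2:2|rs=0:2|pad=0:8 = 0x6800; big→ 68 00
line 16 (psh): pack op=0x9:4|rd=1:2|pad=0:10 = 0x9400; big→ 94 00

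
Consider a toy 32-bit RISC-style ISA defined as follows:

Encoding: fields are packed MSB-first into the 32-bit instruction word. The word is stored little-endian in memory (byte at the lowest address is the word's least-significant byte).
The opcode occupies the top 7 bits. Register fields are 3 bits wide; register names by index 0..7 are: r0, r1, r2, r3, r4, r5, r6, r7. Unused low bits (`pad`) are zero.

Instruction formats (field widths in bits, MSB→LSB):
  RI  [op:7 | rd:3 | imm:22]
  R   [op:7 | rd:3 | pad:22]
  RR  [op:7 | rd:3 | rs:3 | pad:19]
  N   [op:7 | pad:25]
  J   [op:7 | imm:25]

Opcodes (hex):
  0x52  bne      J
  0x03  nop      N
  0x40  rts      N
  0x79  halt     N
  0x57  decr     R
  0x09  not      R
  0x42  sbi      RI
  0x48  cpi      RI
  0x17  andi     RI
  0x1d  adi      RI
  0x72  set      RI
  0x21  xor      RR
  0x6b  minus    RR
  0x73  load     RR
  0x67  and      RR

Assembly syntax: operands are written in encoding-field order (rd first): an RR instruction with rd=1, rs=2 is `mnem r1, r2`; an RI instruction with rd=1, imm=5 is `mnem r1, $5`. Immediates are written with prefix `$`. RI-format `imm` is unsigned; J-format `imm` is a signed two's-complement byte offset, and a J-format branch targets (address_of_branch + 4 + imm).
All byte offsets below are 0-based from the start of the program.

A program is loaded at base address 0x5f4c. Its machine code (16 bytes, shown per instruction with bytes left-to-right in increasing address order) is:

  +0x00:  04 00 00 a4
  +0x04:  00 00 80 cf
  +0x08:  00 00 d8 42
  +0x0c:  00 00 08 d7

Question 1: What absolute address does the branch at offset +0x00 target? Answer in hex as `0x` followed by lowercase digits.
+0x00: 04 00 00 a4 ⇒ word 0xa4000004 (little)
  top 7b → 0x52 → bne [J]
  imm@[24:0]=0x4 ⇒ $4
  target = base 0x5f4c + off 0x00 + 4 + imm 4 = 0x5f54

0x5f54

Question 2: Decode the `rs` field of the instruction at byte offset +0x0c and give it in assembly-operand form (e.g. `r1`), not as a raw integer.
r1

off 0x0c: read 00 00 08 d7 as little → 0xd7080000
  top 7b → 0x6b → minus [RR]
  rd: (w>>22)&0x7=0x4 → r4
  rs: (w>>19)&0x7=0x1 → r1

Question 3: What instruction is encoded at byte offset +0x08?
xor r3, r3

off 0x08: read 00 00 d8 42 as little → 0x42d80000
  top 7b → 0x21 → xor [RR]
  [24:22] rd=3 = r3
  [21:19] rs=3 = r3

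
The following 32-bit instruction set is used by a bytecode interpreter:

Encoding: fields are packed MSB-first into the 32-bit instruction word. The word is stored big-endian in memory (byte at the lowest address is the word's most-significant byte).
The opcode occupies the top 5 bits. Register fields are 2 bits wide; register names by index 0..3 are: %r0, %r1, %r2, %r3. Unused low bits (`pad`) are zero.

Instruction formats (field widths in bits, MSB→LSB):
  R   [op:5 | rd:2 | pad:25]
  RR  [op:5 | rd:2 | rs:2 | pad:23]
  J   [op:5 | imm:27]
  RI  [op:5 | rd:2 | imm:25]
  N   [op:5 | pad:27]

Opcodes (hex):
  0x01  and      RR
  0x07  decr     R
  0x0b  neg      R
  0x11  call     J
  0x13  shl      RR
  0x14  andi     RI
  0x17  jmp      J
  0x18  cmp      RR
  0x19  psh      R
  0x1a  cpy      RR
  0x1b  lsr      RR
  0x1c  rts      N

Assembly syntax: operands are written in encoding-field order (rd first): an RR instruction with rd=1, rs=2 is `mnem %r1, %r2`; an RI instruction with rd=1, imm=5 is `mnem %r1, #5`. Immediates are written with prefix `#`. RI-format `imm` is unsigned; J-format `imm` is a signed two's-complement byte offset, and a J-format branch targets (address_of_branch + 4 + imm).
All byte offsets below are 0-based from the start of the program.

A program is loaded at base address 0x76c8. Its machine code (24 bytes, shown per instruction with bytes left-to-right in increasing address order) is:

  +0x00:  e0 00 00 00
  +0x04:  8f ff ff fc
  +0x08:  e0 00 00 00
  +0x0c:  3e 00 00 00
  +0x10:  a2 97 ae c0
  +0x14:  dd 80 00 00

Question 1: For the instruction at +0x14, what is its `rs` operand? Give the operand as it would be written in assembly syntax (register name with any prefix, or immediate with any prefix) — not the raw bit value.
%r3

off 0x14: read dd 80 00 00 as big → 0xdd800000
  opcode bits[31:27]=0x1b: lsr/RR
  [26:25] rd=2 = %r2
  [24:23] rs=3 = %r3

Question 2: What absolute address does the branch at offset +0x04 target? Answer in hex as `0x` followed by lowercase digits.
@+04  big-endian(8f ff ff fc) = 0x8ffffffc
  top 5b → 0x11 → call [J]
  imm@[26:0]=0x7fffffc (s27→-4) ⇒ #-4
  target = base 0x76c8 + off 0x04 + 4 + imm -4 = 0x76cc

0x76cc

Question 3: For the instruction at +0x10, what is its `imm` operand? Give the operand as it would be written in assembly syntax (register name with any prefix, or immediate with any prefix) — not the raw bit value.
#9940672

@+10  big-endian(a2 97 ae c0) = 0xa297aec0
  top 5b → 0x14 → andi [RI]
  [26:25] rd=1 = %r1
  [24:0] imm=9940672 = #9940672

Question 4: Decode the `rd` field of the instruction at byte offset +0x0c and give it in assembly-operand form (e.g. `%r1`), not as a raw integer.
+0x0c: 3e 00 00 00 ⇒ word 0x3e000000 (big)
  top 5b → 0x7 → decr [R]
  [26:25] rd=3 = %r3

%r3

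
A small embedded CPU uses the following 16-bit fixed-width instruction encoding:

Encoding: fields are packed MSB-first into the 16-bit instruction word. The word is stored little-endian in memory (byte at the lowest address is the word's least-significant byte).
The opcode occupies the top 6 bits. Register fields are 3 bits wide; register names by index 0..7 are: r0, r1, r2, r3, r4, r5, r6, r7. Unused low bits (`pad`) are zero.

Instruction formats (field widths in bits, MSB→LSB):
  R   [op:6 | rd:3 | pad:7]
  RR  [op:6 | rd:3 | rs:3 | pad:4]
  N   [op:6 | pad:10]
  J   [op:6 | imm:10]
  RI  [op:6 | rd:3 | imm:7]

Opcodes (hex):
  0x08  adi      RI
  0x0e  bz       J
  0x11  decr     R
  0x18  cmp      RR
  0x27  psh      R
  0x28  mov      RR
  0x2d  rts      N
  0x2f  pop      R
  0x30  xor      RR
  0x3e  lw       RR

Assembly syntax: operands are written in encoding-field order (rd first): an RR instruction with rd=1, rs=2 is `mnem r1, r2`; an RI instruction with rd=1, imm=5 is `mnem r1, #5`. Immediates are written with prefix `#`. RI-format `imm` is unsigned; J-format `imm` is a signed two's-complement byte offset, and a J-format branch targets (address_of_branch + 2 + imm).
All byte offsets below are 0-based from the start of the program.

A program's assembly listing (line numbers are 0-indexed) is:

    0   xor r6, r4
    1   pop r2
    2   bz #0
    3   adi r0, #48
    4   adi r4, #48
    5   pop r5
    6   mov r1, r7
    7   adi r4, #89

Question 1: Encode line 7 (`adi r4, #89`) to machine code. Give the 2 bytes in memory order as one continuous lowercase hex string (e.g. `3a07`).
5922

L7: adi op=0x8:6|rd=4:3|imm=89:7 ⇒ 0x2259 ⇒ little 59 22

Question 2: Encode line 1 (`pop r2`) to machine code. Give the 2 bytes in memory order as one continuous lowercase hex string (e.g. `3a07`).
line 1 (pop): pack op=0x2f:6|rd=2:3|pad=0:7 = 0xbd00; little→ 00 bd

00bd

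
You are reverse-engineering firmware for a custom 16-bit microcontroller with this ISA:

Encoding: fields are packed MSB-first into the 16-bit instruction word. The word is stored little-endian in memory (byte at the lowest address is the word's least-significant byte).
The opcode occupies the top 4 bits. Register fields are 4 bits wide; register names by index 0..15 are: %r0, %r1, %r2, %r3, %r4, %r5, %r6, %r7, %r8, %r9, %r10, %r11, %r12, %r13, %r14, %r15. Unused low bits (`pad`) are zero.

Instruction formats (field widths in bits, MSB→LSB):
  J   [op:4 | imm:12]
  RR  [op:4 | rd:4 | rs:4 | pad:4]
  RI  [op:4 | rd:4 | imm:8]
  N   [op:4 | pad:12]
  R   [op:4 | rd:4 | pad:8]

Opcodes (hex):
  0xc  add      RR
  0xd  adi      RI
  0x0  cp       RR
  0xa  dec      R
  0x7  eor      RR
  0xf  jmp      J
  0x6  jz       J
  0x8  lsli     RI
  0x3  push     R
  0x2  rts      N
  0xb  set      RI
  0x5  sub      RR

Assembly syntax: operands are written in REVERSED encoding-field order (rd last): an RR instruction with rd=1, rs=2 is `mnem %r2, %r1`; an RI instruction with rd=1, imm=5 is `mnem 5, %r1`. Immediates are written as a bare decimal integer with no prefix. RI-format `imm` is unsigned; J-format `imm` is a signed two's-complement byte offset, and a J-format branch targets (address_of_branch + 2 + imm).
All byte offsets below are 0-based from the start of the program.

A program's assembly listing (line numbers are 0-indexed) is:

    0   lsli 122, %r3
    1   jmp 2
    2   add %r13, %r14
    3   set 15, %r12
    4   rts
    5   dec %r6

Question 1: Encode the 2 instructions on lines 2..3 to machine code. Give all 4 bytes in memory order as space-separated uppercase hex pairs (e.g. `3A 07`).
D0 CE 0F BC

L2: add op=0xc:4|rd=14:4|rs=13:4|pad=0:4 ⇒ 0xced0 ⇒ little d0 ce
L3: set op=0xb:4|rd=12:4|imm=15:8 ⇒ 0xbc0f ⇒ little 0f bc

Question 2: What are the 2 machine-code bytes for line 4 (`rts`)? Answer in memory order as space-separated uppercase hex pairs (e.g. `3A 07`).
L4: rts op=0x2:4|pad=0:12 ⇒ 0x2000 ⇒ little 00 20

00 20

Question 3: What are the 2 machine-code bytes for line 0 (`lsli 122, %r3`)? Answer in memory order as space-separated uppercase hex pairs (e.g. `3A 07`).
7A 83

L0: lsli op=0x8:4|rd=3:4|imm=122:8 ⇒ 0x837a ⇒ little 7a 83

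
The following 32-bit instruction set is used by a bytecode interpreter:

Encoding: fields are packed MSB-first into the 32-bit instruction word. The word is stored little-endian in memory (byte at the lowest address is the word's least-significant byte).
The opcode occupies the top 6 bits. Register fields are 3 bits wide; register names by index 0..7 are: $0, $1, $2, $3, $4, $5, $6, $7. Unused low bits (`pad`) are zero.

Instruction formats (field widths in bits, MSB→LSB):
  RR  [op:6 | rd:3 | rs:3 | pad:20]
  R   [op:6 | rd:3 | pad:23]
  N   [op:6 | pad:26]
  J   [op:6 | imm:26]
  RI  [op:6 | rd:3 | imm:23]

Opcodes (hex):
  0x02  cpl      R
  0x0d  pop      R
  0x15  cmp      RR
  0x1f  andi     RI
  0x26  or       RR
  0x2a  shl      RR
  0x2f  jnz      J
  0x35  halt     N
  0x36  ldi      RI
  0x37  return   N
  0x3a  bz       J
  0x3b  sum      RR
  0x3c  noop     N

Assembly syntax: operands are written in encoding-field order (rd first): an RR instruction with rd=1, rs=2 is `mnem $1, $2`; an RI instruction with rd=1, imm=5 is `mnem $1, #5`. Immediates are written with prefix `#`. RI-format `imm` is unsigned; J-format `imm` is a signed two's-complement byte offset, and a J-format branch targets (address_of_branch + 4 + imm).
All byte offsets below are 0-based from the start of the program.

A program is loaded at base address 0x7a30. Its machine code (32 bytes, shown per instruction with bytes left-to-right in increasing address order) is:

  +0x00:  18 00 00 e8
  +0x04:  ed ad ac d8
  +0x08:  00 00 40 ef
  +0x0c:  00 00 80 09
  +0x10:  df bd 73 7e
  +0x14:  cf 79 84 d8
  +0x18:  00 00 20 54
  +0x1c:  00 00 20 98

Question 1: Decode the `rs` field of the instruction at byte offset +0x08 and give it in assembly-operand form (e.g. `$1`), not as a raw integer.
$4

+0x08: 00 00 40 ef ⇒ word 0xef400000 (little)
  top 6b → 0x3b → sum [RR]
  rd@[25:23]=0x6 ⇒ $6
  rs@[22:20]=0x4 ⇒ $4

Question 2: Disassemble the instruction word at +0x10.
[10] df bd 73 7e → 0x7e73bddf
  opcode bits[31:26]=0x1f: andi/RI
  rd: (w>>23)&0x7=0x4 → $4
  imm: (w>>0)&0x7fffff=0x73bddf → #7585247

andi $4, #7585247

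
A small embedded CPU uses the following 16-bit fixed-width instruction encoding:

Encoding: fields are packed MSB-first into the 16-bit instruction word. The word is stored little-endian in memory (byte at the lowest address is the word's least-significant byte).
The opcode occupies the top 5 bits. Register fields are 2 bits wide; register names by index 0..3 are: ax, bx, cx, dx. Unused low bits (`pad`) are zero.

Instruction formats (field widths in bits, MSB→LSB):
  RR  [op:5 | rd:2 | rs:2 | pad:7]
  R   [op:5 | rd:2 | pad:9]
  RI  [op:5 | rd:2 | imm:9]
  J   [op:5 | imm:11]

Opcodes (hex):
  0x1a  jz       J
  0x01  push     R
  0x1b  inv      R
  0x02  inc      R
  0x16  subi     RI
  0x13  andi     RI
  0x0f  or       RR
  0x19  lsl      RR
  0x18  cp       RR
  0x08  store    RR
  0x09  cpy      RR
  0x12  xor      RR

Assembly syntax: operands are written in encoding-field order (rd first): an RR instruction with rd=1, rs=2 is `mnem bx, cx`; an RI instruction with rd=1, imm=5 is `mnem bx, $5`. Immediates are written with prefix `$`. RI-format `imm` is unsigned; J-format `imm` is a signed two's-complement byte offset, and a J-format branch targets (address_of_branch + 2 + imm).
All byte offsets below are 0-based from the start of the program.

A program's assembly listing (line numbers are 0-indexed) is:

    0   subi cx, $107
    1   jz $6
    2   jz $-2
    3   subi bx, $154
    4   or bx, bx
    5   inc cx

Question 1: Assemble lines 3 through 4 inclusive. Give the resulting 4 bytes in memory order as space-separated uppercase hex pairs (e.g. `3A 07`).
9A B2 80 7A

3. subi fields op=0x16:5|rd=1:2|imm=154:9 → word b29ah → 9a b2
4. or fields op=0xf:5|rd=1:2|rs=1:2|pad=0:7 → word 7a80h → 80 7a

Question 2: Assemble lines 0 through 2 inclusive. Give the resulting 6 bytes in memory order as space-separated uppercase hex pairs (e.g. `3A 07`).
line 0 (subi): pack op=0x16:5|rd=2:2|imm=107:9 = 0xb46b; little→ 6b b4
line 1 (jz): pack op=0x1a:5|imm=6:11 = 0xd006; little→ 06 d0
line 2 (jz): pack op=0x1a:5|imm=-2:11 = 0xd7fe; little→ fe d7

6B B4 06 D0 FE D7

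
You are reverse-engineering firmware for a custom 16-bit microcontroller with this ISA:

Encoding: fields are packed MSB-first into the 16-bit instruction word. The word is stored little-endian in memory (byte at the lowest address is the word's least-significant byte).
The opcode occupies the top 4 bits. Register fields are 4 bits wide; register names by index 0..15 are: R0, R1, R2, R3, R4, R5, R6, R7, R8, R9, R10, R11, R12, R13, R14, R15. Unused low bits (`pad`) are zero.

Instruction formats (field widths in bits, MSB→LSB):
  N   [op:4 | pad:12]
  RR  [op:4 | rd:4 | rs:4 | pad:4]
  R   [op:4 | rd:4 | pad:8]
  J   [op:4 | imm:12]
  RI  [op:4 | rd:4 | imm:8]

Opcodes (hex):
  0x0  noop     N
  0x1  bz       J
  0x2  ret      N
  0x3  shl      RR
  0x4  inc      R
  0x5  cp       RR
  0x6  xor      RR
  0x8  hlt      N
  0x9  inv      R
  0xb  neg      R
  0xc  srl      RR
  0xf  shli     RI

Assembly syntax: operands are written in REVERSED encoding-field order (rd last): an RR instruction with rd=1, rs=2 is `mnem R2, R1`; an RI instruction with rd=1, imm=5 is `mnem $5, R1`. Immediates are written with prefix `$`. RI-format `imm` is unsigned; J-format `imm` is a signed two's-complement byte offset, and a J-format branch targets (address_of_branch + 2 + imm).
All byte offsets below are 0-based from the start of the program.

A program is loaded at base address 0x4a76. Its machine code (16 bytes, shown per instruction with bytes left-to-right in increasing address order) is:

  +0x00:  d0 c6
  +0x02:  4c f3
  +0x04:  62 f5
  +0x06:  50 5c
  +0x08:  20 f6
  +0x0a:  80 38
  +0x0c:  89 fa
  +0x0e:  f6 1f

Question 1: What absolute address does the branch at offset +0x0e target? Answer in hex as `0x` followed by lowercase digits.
+0x0e: f6 1f ⇒ word 0x1ff6 (little)
  op=0x1ff6>>12=0x1 ⇒ bz (J)
  imm@[11:0]=0xff6 (s12→-10) ⇒ $-10
  target = base 0x4a76 + off 0x0e + 2 + imm -10 = 0x4a7c

0x4a7c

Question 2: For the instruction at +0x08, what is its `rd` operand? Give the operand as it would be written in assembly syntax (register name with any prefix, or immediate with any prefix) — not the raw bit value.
@+08  little-endian(20 f6) = 0xf620
  op=0xf620>>12=0xf ⇒ shli (RI)
  rd: (w>>8)&0xf=0x6 → R6
  imm: (w>>0)&0xff=0x20 → $32

R6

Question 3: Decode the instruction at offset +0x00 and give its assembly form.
srl R13, R6

@+00  little-endian(d0 c6) = 0xc6d0
  op=0xc6d0>>12=0xc ⇒ srl (RR)
  [11:8] rd=6 = R6
  [7:4] rs=13 = R13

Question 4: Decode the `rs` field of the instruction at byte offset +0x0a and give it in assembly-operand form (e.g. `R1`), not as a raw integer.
R8

off 0x0a: read 80 38 as little → 0x3880
  top 4b → 0x3 → shl [RR]
  [11:8] rd=8 = R8
  [7:4] rs=8 = R8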